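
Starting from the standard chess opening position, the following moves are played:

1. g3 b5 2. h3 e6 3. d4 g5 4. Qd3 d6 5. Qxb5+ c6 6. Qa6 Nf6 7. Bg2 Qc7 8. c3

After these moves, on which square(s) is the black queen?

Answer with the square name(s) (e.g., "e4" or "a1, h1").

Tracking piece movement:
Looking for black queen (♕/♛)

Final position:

  a b c d e f g h
  ─────────────────
8│♜ ♞ ♝ · ♚ ♝ · ♜│8
7│♟ · ♛ · · ♟ · ♟│7
6│♕ · ♟ ♟ ♟ ♞ · ·│6
5│· · · · · · ♟ ·│5
4│· · · ♙ · · · ·│4
3│· · ♙ · · · ♙ ♙│3
2│♙ ♙ · · ♙ ♙ ♗ ·│2
1│♖ ♘ ♗ · ♔ · ♘ ♖│1
  ─────────────────
  a b c d e f g h


c7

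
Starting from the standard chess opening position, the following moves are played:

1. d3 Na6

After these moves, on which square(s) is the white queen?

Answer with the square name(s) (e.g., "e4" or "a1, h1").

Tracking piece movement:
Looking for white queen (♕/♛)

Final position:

  a b c d e f g h
  ─────────────────
8│♜ · ♝ ♛ ♚ ♝ ♞ ♜│8
7│♟ ♟ ♟ ♟ ♟ ♟ ♟ ♟│7
6│♞ · · · · · · ·│6
5│· · · · · · · ·│5
4│· · · · · · · ·│4
3│· · · ♙ · · · ·│3
2│♙ ♙ ♙ · ♙ ♙ ♙ ♙│2
1│♖ ♘ ♗ ♕ ♔ ♗ ♘ ♖│1
  ─────────────────
  a b c d e f g h


d1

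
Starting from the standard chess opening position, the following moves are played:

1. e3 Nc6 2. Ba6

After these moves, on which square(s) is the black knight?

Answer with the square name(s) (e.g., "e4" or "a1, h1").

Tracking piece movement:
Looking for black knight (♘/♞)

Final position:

  a b c d e f g h
  ─────────────────
8│♜ · ♝ ♛ ♚ ♝ ♞ ♜│8
7│♟ ♟ ♟ ♟ ♟ ♟ ♟ ♟│7
6│♗ · ♞ · · · · ·│6
5│· · · · · · · ·│5
4│· · · · · · · ·│4
3│· · · · ♙ · · ·│3
2│♙ ♙ ♙ ♙ · ♙ ♙ ♙│2
1│♖ ♘ ♗ ♕ ♔ · ♘ ♖│1
  ─────────────────
  a b c d e f g h


c6, g8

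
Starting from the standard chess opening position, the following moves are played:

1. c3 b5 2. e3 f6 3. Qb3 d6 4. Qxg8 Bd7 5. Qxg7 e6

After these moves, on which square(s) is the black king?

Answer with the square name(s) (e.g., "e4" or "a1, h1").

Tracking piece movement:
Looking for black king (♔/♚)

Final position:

  a b c d e f g h
  ─────────────────
8│♜ ♞ · ♛ ♚ ♝ · ♜│8
7│♟ · ♟ ♝ · · ♕ ♟│7
6│· · · ♟ ♟ ♟ · ·│6
5│· ♟ · · · · · ·│5
4│· · · · · · · ·│4
3│· · ♙ · ♙ · · ·│3
2│♙ ♙ · ♙ · ♙ ♙ ♙│2
1│♖ ♘ ♗ · ♔ ♗ ♘ ♖│1
  ─────────────────
  a b c d e f g h


e8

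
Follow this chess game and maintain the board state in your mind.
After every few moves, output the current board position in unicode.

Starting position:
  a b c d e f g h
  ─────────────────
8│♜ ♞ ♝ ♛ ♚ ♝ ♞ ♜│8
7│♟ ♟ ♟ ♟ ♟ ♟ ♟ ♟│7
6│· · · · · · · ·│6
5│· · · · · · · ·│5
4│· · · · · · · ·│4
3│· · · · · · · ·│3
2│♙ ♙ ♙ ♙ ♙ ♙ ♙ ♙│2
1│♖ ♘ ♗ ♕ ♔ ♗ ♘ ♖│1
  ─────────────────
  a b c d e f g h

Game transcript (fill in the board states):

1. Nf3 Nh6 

  a b c d e f g h
  ─────────────────
8│♜ ♞ ♝ ♛ ♚ ♝ · ♜│8
7│♟ ♟ ♟ ♟ ♟ ♟ ♟ ♟│7
6│· · · · · · · ♞│6
5│· · · · · · · ·│5
4│· · · · · · · ·│4
3│· · · · · ♘ · ·│3
2│♙ ♙ ♙ ♙ ♙ ♙ ♙ ♙│2
1│♖ ♘ ♗ ♕ ♔ ♗ · ♖│1
  ─────────────────
  a b c d e f g h

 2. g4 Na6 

  a b c d e f g h
  ─────────────────
8│♜ · ♝ ♛ ♚ ♝ · ♜│8
7│♟ ♟ ♟ ♟ ♟ ♟ ♟ ♟│7
6│♞ · · · · · · ♞│6
5│· · · · · · · ·│5
4│· · · · · · ♙ ·│4
3│· · · · · ♘ · ·│3
2│♙ ♙ ♙ ♙ ♙ ♙ · ♙│2
1│♖ ♘ ♗ ♕ ♔ ♗ · ♖│1
  ─────────────────
  a b c d e f g h

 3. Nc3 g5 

  a b c d e f g h
  ─────────────────
8│♜ · ♝ ♛ ♚ ♝ · ♜│8
7│♟ ♟ ♟ ♟ ♟ ♟ · ♟│7
6│♞ · · · · · · ♞│6
5│· · · · · · ♟ ·│5
4│· · · · · · ♙ ·│4
3│· · ♘ · · ♘ · ·│3
2│♙ ♙ ♙ ♙ ♙ ♙ · ♙│2
1│♖ · ♗ ♕ ♔ ♗ · ♖│1
  ─────────────────
  a b c d e f g h

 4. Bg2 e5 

  a b c d e f g h
  ─────────────────
8│♜ · ♝ ♛ ♚ ♝ · ♜│8
7│♟ ♟ ♟ ♟ · ♟ · ♟│7
6│♞ · · · · · · ♞│6
5│· · · · ♟ · ♟ ·│5
4│· · · · · · ♙ ·│4
3│· · ♘ · · ♘ · ·│3
2│♙ ♙ ♙ ♙ ♙ ♙ ♗ ♙│2
1│♖ · ♗ ♕ ♔ · · ♖│1
  ─────────────────
  a b c d e f g h



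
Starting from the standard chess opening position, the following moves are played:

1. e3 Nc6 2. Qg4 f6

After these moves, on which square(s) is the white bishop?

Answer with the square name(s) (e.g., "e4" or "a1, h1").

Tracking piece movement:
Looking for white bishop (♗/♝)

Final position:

  a b c d e f g h
  ─────────────────
8│♜ · ♝ ♛ ♚ ♝ ♞ ♜│8
7│♟ ♟ ♟ ♟ ♟ · ♟ ♟│7
6│· · ♞ · · ♟ · ·│6
5│· · · · · · · ·│5
4│· · · · · · ♕ ·│4
3│· · · · ♙ · · ·│3
2│♙ ♙ ♙ ♙ · ♙ ♙ ♙│2
1│♖ ♘ ♗ · ♔ ♗ ♘ ♖│1
  ─────────────────
  a b c d e f g h


c1, f1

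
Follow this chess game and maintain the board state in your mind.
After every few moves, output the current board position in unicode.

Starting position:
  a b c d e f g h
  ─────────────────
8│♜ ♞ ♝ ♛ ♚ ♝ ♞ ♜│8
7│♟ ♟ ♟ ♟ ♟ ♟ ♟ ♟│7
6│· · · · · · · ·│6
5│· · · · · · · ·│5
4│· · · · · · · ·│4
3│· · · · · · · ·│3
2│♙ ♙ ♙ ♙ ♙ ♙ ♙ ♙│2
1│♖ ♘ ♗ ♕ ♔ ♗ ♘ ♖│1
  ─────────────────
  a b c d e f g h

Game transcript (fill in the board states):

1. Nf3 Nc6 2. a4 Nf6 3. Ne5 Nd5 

  a b c d e f g h
  ─────────────────
8│♜ · ♝ ♛ ♚ ♝ · ♜│8
7│♟ ♟ ♟ ♟ ♟ ♟ ♟ ♟│7
6│· · ♞ · · · · ·│6
5│· · · ♞ ♘ · · ·│5
4│♙ · · · · · · ·│4
3│· · · · · · · ·│3
2│· ♙ ♙ ♙ ♙ ♙ ♙ ♙│2
1│♖ ♘ ♗ ♕ ♔ ♗ · ♖│1
  ─────────────────
  a b c d e f g h

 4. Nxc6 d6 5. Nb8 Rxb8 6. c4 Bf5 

  a b c d e f g h
  ─────────────────
8│· ♜ · ♛ ♚ ♝ · ♜│8
7│♟ ♟ ♟ · ♟ ♟ ♟ ♟│7
6│· · · ♟ · · · ·│6
5│· · · ♞ · ♝ · ·│5
4│♙ · ♙ · · · · ·│4
3│· · · · · · · ·│3
2│· ♙ · ♙ ♙ ♙ ♙ ♙│2
1│♖ ♘ ♗ ♕ ♔ ♗ · ♖│1
  ─────────────────
  a b c d e f g h

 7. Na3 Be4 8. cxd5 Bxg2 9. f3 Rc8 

  a b c d e f g h
  ─────────────────
8│· · ♜ ♛ ♚ ♝ · ♜│8
7│♟ ♟ ♟ · ♟ ♟ ♟ ♟│7
6│· · · ♟ · · · ·│6
5│· · · ♙ · · · ·│5
4│♙ · · · · · · ·│4
3│♘ · · · · ♙ · ·│3
2│· ♙ · ♙ ♙ · ♝ ♙│2
1│♖ · ♗ ♕ ♔ ♗ · ♖│1
  ─────────────────
  a b c d e f g h

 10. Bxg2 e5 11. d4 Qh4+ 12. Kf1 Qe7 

  a b c d e f g h
  ─────────────────
8│· · ♜ · ♚ ♝ · ♜│8
7│♟ ♟ ♟ · ♛ ♟ ♟ ♟│7
6│· · · ♟ · · · ·│6
5│· · · ♙ ♟ · · ·│5
4│♙ · · ♙ · · · ·│4
3│♘ · · · · ♙ · ·│3
2│· ♙ · · ♙ · ♗ ♙│2
1│♖ · ♗ ♕ · ♔ · ♖│1
  ─────────────────
  a b c d e f g h

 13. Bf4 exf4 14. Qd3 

  a b c d e f g h
  ─────────────────
8│· · ♜ · ♚ ♝ · ♜│8
7│♟ ♟ ♟ · ♛ ♟ ♟ ♟│7
6│· · · ♟ · · · ·│6
5│· · · ♙ · · · ·│5
4│♙ · · ♙ · ♟ · ·│4
3│♘ · · ♕ · ♙ · ·│3
2│· ♙ · · ♙ · ♗ ♙│2
1│♖ · · · · ♔ · ♖│1
  ─────────────────
  a b c d e f g h


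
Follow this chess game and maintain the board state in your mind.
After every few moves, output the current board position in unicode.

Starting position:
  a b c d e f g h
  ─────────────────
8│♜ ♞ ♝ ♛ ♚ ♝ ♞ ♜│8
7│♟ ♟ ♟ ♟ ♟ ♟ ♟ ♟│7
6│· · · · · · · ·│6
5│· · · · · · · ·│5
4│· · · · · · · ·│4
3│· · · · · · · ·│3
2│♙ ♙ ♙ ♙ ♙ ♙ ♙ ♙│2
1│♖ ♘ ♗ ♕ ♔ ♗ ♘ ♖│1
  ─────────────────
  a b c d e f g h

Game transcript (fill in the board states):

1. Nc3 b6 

  a b c d e f g h
  ─────────────────
8│♜ ♞ ♝ ♛ ♚ ♝ ♞ ♜│8
7│♟ · ♟ ♟ ♟ ♟ ♟ ♟│7
6│· ♟ · · · · · ·│6
5│· · · · · · · ·│5
4│· · · · · · · ·│4
3│· · ♘ · · · · ·│3
2│♙ ♙ ♙ ♙ ♙ ♙ ♙ ♙│2
1│♖ · ♗ ♕ ♔ ♗ ♘ ♖│1
  ─────────────────
  a b c d e f g h

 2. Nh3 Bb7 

  a b c d e f g h
  ─────────────────
8│♜ ♞ · ♛ ♚ ♝ ♞ ♜│8
7│♟ ♝ ♟ ♟ ♟ ♟ ♟ ♟│7
6│· ♟ · · · · · ·│6
5│· · · · · · · ·│5
4│· · · · · · · ·│4
3│· · ♘ · · · · ♘│3
2│♙ ♙ ♙ ♙ ♙ ♙ ♙ ♙│2
1│♖ · ♗ ♕ ♔ ♗ · ♖│1
  ─────────────────
  a b c d e f g h

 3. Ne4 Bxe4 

  a b c d e f g h
  ─────────────────
8│♜ ♞ · ♛ ♚ ♝ ♞ ♜│8
7│♟ · ♟ ♟ ♟ ♟ ♟ ♟│7
6│· ♟ · · · · · ·│6
5│· · · · · · · ·│5
4│· · · · ♝ · · ·│4
3│· · · · · · · ♘│3
2│♙ ♙ ♙ ♙ ♙ ♙ ♙ ♙│2
1│♖ · ♗ ♕ ♔ ♗ · ♖│1
  ─────────────────
  a b c d e f g h

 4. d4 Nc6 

  a b c d e f g h
  ─────────────────
8│♜ · · ♛ ♚ ♝ ♞ ♜│8
7│♟ · ♟ ♟ ♟ ♟ ♟ ♟│7
6│· ♟ ♞ · · · · ·│6
5│· · · · · · · ·│5
4│· · · ♙ ♝ · · ·│4
3│· · · · · · · ♘│3
2│♙ ♙ ♙ · ♙ ♙ ♙ ♙│2
1│♖ · ♗ ♕ ♔ ♗ · ♖│1
  ─────────────────
  a b c d e f g h

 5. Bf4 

  a b c d e f g h
  ─────────────────
8│♜ · · ♛ ♚ ♝ ♞ ♜│8
7│♟ · ♟ ♟ ♟ ♟ ♟ ♟│7
6│· ♟ ♞ · · · · ·│6
5│· · · · · · · ·│5
4│· · · ♙ ♝ ♗ · ·│4
3│· · · · · · · ♘│3
2│♙ ♙ ♙ · ♙ ♙ ♙ ♙│2
1│♖ · · ♕ ♔ ♗ · ♖│1
  ─────────────────
  a b c d e f g h


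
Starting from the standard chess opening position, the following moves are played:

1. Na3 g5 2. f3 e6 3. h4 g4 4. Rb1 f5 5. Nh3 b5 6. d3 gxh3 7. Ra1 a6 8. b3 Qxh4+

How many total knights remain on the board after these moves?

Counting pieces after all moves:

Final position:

  a b c d e f g h
  ─────────────────
8│♜ ♞ ♝ · ♚ ♝ ♞ ♜│8
7│· · ♟ ♟ · · · ♟│7
6│♟ · · · ♟ · · ·│6
5│· ♟ · · · ♟ · ·│5
4│· · · · · · · ♛│4
3│♘ ♙ · ♙ · ♙ · ♟│3
2│♙ · ♙ · ♙ · ♙ ·│2
1│♖ · ♗ ♕ ♔ ♗ · ♖│1
  ─────────────────
  a b c d e f g h


3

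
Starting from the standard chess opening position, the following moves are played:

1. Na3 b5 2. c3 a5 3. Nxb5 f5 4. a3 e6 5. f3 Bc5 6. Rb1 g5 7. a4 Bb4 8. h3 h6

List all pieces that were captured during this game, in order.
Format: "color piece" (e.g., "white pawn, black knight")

Tracking captures:
  Nxb5: captured black pawn

black pawn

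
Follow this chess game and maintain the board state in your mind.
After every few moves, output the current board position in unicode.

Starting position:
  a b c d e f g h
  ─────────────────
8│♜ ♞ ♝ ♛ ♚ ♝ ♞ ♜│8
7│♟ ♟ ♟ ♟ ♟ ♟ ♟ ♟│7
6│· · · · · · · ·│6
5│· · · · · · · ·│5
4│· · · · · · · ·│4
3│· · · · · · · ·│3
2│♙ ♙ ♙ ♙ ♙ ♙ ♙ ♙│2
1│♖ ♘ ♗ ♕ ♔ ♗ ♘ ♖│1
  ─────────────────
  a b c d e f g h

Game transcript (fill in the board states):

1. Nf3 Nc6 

  a b c d e f g h
  ─────────────────
8│♜ · ♝ ♛ ♚ ♝ ♞ ♜│8
7│♟ ♟ ♟ ♟ ♟ ♟ ♟ ♟│7
6│· · ♞ · · · · ·│6
5│· · · · · · · ·│5
4│· · · · · · · ·│4
3│· · · · · ♘ · ·│3
2│♙ ♙ ♙ ♙ ♙ ♙ ♙ ♙│2
1│♖ ♘ ♗ ♕ ♔ ♗ · ♖│1
  ─────────────────
  a b c d e f g h

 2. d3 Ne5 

  a b c d e f g h
  ─────────────────
8│♜ · ♝ ♛ ♚ ♝ ♞ ♜│8
7│♟ ♟ ♟ ♟ ♟ ♟ ♟ ♟│7
6│· · · · · · · ·│6
5│· · · · ♞ · · ·│5
4│· · · · · · · ·│4
3│· · · ♙ · ♘ · ·│3
2│♙ ♙ ♙ · ♙ ♙ ♙ ♙│2
1│♖ ♘ ♗ ♕ ♔ ♗ · ♖│1
  ─────────────────
  a b c d e f g h

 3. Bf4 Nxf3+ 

  a b c d e f g h
  ─────────────────
8│♜ · ♝ ♛ ♚ ♝ ♞ ♜│8
7│♟ ♟ ♟ ♟ ♟ ♟ ♟ ♟│7
6│· · · · · · · ·│6
5│· · · · · · · ·│5
4│· · · · · ♗ · ·│4
3│· · · ♙ · ♞ · ·│3
2│♙ ♙ ♙ · ♙ ♙ ♙ ♙│2
1│♖ ♘ · ♕ ♔ ♗ · ♖│1
  ─────────────────
  a b c d e f g h

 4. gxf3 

  a b c d e f g h
  ─────────────────
8│♜ · ♝ ♛ ♚ ♝ ♞ ♜│8
7│♟ ♟ ♟ ♟ ♟ ♟ ♟ ♟│7
6│· · · · · · · ·│6
5│· · · · · · · ·│5
4│· · · · · ♗ · ·│4
3│· · · ♙ · ♙ · ·│3
2│♙ ♙ ♙ · ♙ ♙ · ♙│2
1│♖ ♘ · ♕ ♔ ♗ · ♖│1
  ─────────────────
  a b c d e f g h


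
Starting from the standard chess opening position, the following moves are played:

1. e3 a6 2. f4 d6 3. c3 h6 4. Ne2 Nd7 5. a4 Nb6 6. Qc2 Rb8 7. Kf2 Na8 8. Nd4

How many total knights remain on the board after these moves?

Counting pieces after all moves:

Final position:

  a b c d e f g h
  ─────────────────
8│♞ ♜ ♝ ♛ ♚ ♝ ♞ ♜│8
7│· ♟ ♟ · ♟ ♟ ♟ ·│7
6│♟ · · ♟ · · · ♟│6
5│· · · · · · · ·│5
4│♙ · · ♘ · ♙ · ·│4
3│· · ♙ · ♙ · · ·│3
2│· ♙ ♕ ♙ · ♔ ♙ ♙│2
1│♖ ♘ ♗ · · ♗ · ♖│1
  ─────────────────
  a b c d e f g h


4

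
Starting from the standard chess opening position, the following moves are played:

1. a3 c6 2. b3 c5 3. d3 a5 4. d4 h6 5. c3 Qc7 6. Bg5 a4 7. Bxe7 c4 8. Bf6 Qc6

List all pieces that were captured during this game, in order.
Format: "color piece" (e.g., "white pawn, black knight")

Tracking captures:
  Bxe7: captured black pawn

black pawn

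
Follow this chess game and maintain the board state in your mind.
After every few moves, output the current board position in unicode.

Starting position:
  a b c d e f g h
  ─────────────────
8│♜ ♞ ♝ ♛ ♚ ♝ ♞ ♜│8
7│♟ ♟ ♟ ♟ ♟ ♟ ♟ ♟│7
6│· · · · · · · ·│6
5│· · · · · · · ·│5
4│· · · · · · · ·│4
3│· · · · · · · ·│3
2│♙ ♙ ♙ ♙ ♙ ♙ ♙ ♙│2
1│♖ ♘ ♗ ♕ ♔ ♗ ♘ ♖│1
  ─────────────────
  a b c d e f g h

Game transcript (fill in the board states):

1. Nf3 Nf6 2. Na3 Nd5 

  a b c d e f g h
  ─────────────────
8│♜ ♞ ♝ ♛ ♚ ♝ · ♜│8
7│♟ ♟ ♟ ♟ ♟ ♟ ♟ ♟│7
6│· · · · · · · ·│6
5│· · · ♞ · · · ·│5
4│· · · · · · · ·│4
3│♘ · · · · ♘ · ·│3
2│♙ ♙ ♙ ♙ ♙ ♙ ♙ ♙│2
1│♖ · ♗ ♕ ♔ ♗ · ♖│1
  ─────────────────
  a b c d e f g h

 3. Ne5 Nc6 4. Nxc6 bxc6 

  a b c d e f g h
  ─────────────────
8│♜ · ♝ ♛ ♚ ♝ · ♜│8
7│♟ · ♟ ♟ ♟ ♟ ♟ ♟│7
6│· · ♟ · · · · ·│6
5│· · · ♞ · · · ·│5
4│· · · · · · · ·│4
3│♘ · · · · · · ·│3
2│♙ ♙ ♙ ♙ ♙ ♙ ♙ ♙│2
1│♖ · ♗ ♕ ♔ ♗ · ♖│1
  ─────────────────
  a b c d e f g h

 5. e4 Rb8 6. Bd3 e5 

  a b c d e f g h
  ─────────────────
8│· ♜ ♝ ♛ ♚ ♝ · ♜│8
7│♟ · ♟ ♟ · ♟ ♟ ♟│7
6│· · ♟ · · · · ·│6
5│· · · ♞ ♟ · · ·│5
4│· · · · ♙ · · ·│4
3│♘ · · ♗ · · · ·│3
2│♙ ♙ ♙ ♙ · ♙ ♙ ♙│2
1│♖ · ♗ ♕ ♔ · · ♖│1
  ─────────────────
  a b c d e f g h

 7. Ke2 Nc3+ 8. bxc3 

  a b c d e f g h
  ─────────────────
8│· ♜ ♝ ♛ ♚ ♝ · ♜│8
7│♟ · ♟ ♟ · ♟ ♟ ♟│7
6│· · ♟ · · · · ·│6
5│· · · · ♟ · · ·│5
4│· · · · ♙ · · ·│4
3│♘ · ♙ ♗ · · · ·│3
2│♙ · ♙ ♙ ♔ ♙ ♙ ♙│2
1│♖ · ♗ ♕ · · · ♖│1
  ─────────────────
  a b c d e f g h


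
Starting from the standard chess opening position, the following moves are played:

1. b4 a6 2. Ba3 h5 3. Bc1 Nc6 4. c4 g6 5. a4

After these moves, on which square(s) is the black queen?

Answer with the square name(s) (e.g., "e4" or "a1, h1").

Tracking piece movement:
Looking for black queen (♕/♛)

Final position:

  a b c d e f g h
  ─────────────────
8│♜ · ♝ ♛ ♚ ♝ ♞ ♜│8
7│· ♟ ♟ ♟ ♟ ♟ · ·│7
6│♟ · ♞ · · · ♟ ·│6
5│· · · · · · · ♟│5
4│♙ ♙ ♙ · · · · ·│4
3│· · · · · · · ·│3
2│· · · ♙ ♙ ♙ ♙ ♙│2
1│♖ ♘ ♗ ♕ ♔ ♗ ♘ ♖│1
  ─────────────────
  a b c d e f g h


d8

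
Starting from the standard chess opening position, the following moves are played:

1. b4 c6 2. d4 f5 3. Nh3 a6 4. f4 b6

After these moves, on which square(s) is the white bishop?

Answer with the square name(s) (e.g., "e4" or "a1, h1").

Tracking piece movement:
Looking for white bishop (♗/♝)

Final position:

  a b c d e f g h
  ─────────────────
8│♜ ♞ ♝ ♛ ♚ ♝ ♞ ♜│8
7│· · · ♟ ♟ · ♟ ♟│7
6│♟ ♟ ♟ · · · · ·│6
5│· · · · · ♟ · ·│5
4│· ♙ · ♙ · ♙ · ·│4
3│· · · · · · · ♘│3
2│♙ · ♙ · ♙ · ♙ ♙│2
1│♖ ♘ ♗ ♕ ♔ ♗ · ♖│1
  ─────────────────
  a b c d e f g h


c1, f1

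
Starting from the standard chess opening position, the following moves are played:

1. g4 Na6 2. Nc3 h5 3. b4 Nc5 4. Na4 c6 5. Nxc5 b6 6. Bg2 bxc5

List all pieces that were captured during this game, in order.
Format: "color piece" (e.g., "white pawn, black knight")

Tracking captures:
  Nxc5: captured black knight
  bxc5: captured white knight

black knight, white knight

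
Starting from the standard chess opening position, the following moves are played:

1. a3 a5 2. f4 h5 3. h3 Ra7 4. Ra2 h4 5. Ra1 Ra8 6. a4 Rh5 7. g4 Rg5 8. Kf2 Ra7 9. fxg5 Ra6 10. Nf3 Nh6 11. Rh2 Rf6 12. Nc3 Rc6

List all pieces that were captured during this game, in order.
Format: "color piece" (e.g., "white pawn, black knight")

Tracking captures:
  fxg5: captured black rook

black rook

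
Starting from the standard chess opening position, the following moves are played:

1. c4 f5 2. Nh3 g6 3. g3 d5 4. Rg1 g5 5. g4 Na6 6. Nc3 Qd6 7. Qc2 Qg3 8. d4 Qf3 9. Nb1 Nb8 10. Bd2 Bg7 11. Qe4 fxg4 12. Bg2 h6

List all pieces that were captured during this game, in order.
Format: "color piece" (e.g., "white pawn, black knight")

Tracking captures:
  fxg4: captured white pawn

white pawn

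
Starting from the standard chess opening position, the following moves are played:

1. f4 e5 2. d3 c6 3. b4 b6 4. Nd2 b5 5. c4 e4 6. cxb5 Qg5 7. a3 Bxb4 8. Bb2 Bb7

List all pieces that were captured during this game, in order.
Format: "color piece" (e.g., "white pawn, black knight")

Tracking captures:
  cxb5: captured black pawn
  Bxb4: captured white pawn

black pawn, white pawn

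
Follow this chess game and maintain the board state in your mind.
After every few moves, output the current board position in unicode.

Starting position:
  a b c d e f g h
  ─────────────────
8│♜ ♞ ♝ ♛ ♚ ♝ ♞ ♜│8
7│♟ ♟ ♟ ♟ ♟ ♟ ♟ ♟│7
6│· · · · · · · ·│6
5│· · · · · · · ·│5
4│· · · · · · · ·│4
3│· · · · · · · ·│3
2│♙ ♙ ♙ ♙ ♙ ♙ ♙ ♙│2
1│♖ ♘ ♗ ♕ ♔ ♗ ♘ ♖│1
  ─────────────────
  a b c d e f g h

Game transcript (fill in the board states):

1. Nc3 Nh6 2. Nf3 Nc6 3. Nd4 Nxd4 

  a b c d e f g h
  ─────────────────
8│♜ · ♝ ♛ ♚ ♝ · ♜│8
7│♟ ♟ ♟ ♟ ♟ ♟ ♟ ♟│7
6│· · · · · · · ♞│6
5│· · · · · · · ·│5
4│· · · ♞ · · · ·│4
3│· · ♘ · · · · ·│3
2│♙ ♙ ♙ ♙ ♙ ♙ ♙ ♙│2
1│♖ · ♗ ♕ ♔ ♗ · ♖│1
  ─────────────────
  a b c d e f g h

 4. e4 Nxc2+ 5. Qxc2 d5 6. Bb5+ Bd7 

  a b c d e f g h
  ─────────────────
8│♜ · · ♛ ♚ ♝ · ♜│8
7│♟ ♟ ♟ ♝ ♟ ♟ ♟ ♟│7
6│· · · · · · · ♞│6
5│· ♗ · ♟ · · · ·│5
4│· · · · ♙ · · ·│4
3│· · ♘ · · · · ·│3
2│♙ ♙ ♕ ♙ · ♙ ♙ ♙│2
1│♖ · ♗ · ♔ · · ♖│1
  ─────────────────
  a b c d e f g h

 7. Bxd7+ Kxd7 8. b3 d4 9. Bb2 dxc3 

  a b c d e f g h
  ─────────────────
8│♜ · · ♛ · ♝ · ♜│8
7│♟ ♟ ♟ ♚ ♟ ♟ ♟ ♟│7
6│· · · · · · · ♞│6
5│· · · · · · · ·│5
4│· · · · ♙ · · ·│4
3│· ♙ ♟ · · · · ·│3
2│♙ ♗ ♕ ♙ · ♙ ♙ ♙│2
1│♖ · · · ♔ · · ♖│1
  ─────────────────
  a b c d e f g h

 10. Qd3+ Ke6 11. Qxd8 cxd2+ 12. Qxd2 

  a b c d e f g h
  ─────────────────
8│♜ · · · · ♝ · ♜│8
7│♟ ♟ ♟ · ♟ ♟ ♟ ♟│7
6│· · · · ♚ · · ♞│6
5│· · · · · · · ·│5
4│· · · · ♙ · · ·│4
3│· ♙ · · · · · ·│3
2│♙ ♗ · ♕ · ♙ ♙ ♙│2
1│♖ · · · ♔ · · ♖│1
  ─────────────────
  a b c d e f g h


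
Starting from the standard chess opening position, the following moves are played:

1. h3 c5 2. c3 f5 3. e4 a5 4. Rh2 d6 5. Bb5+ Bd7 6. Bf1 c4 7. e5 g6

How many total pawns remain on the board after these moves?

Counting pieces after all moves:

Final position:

  a b c d e f g h
  ─────────────────
8│♜ ♞ · ♛ ♚ ♝ ♞ ♜│8
7│· ♟ · ♝ ♟ · · ♟│7
6│· · · ♟ · · ♟ ·│6
5│♟ · · · ♙ ♟ · ·│5
4│· · ♟ · · · · ·│4
3│· · ♙ · · · · ♙│3
2│♙ ♙ · ♙ · ♙ ♙ ♖│2
1│♖ ♘ ♗ ♕ ♔ ♗ ♘ ·│1
  ─────────────────
  a b c d e f g h


16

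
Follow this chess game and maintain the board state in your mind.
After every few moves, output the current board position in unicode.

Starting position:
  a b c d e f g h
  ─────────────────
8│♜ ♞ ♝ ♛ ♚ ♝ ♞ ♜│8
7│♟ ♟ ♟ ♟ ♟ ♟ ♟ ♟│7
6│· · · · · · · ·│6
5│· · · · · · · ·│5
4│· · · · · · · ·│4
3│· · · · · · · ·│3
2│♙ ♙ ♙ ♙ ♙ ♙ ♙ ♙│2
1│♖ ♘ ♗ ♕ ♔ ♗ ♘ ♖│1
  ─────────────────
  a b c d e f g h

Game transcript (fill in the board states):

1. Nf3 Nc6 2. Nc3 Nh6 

  a b c d e f g h
  ─────────────────
8│♜ · ♝ ♛ ♚ ♝ · ♜│8
7│♟ ♟ ♟ ♟ ♟ ♟ ♟ ♟│7
6│· · ♞ · · · · ♞│6
5│· · · · · · · ·│5
4│· · · · · · · ·│4
3│· · ♘ · · ♘ · ·│3
2│♙ ♙ ♙ ♙ ♙ ♙ ♙ ♙│2
1│♖ · ♗ ♕ ♔ ♗ · ♖│1
  ─────────────────
  a b c d e f g h

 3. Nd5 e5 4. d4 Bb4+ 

  a b c d e f g h
  ─────────────────
8│♜ · ♝ ♛ ♚ · · ♜│8
7│♟ ♟ ♟ ♟ · ♟ ♟ ♟│7
6│· · ♞ · · · · ♞│6
5│· · · ♘ ♟ · · ·│5
4│· ♝ · ♙ · · · ·│4
3│· · · · · ♘ · ·│3
2│♙ ♙ ♙ · ♙ ♙ ♙ ♙│2
1│♖ · ♗ ♕ ♔ ♗ · ♖│1
  ─────────────────
  a b c d e f g h

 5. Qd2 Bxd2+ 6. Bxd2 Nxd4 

  a b c d e f g h
  ─────────────────
8│♜ · ♝ ♛ ♚ · · ♜│8
7│♟ ♟ ♟ ♟ · ♟ ♟ ♟│7
6│· · · · · · · ♞│6
5│· · · ♘ ♟ · · ·│5
4│· · · ♞ · · · ·│4
3│· · · · · ♘ · ·│3
2│♙ ♙ ♙ ♗ ♙ ♙ ♙ ♙│2
1│♖ · · · ♔ ♗ · ♖│1
  ─────────────────
  a b c d e f g h

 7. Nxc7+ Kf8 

  a b c d e f g h
  ─────────────────
8│♜ · ♝ ♛ · ♚ · ♜│8
7│♟ ♟ ♘ ♟ · ♟ ♟ ♟│7
6│· · · · · · · ♞│6
5│· · · · ♟ · · ·│5
4│· · · ♞ · · · ·│4
3│· · · · · ♘ · ·│3
2│♙ ♙ ♙ ♗ ♙ ♙ ♙ ♙│2
1│♖ · · · ♔ ♗ · ♖│1
  ─────────────────
  a b c d e f g h


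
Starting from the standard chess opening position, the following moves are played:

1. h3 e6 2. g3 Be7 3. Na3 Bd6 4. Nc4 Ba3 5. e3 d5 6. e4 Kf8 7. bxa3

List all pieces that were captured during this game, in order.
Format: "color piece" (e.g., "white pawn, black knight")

Tracking captures:
  bxa3: captured black bishop

black bishop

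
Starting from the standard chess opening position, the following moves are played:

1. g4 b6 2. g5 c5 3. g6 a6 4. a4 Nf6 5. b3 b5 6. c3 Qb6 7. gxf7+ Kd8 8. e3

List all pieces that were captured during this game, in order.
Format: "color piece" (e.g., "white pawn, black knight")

Tracking captures:
  gxf7+: captured black pawn

black pawn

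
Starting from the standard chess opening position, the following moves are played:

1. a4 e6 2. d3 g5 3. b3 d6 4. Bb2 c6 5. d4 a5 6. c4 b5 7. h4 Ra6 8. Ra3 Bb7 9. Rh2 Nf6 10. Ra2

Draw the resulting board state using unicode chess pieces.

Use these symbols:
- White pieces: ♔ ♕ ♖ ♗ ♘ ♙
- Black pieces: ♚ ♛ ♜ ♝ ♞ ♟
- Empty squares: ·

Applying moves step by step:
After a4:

♜ ♞ ♝ ♛ ♚ ♝ ♞ ♜
♟ ♟ ♟ ♟ ♟ ♟ ♟ ♟
· · · · · · · ·
· · · · · · · ·
♙ · · · · · · ·
· · · · · · · ·
· ♙ ♙ ♙ ♙ ♙ ♙ ♙
♖ ♘ ♗ ♕ ♔ ♗ ♘ ♖


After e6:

♜ ♞ ♝ ♛ ♚ ♝ ♞ ♜
♟ ♟ ♟ ♟ · ♟ ♟ ♟
· · · · ♟ · · ·
· · · · · · · ·
♙ · · · · · · ·
· · · · · · · ·
· ♙ ♙ ♙ ♙ ♙ ♙ ♙
♖ ♘ ♗ ♕ ♔ ♗ ♘ ♖


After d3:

♜ ♞ ♝ ♛ ♚ ♝ ♞ ♜
♟ ♟ ♟ ♟ · ♟ ♟ ♟
· · · · ♟ · · ·
· · · · · · · ·
♙ · · · · · · ·
· · · ♙ · · · ·
· ♙ ♙ · ♙ ♙ ♙ ♙
♖ ♘ ♗ ♕ ♔ ♗ ♘ ♖


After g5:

♜ ♞ ♝ ♛ ♚ ♝ ♞ ♜
♟ ♟ ♟ ♟ · ♟ · ♟
· · · · ♟ · · ·
· · · · · · ♟ ·
♙ · · · · · · ·
· · · ♙ · · · ·
· ♙ ♙ · ♙ ♙ ♙ ♙
♖ ♘ ♗ ♕ ♔ ♗ ♘ ♖


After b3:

♜ ♞ ♝ ♛ ♚ ♝ ♞ ♜
♟ ♟ ♟ ♟ · ♟ · ♟
· · · · ♟ · · ·
· · · · · · ♟ ·
♙ · · · · · · ·
· ♙ · ♙ · · · ·
· · ♙ · ♙ ♙ ♙ ♙
♖ ♘ ♗ ♕ ♔ ♗ ♘ ♖


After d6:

♜ ♞ ♝ ♛ ♚ ♝ ♞ ♜
♟ ♟ ♟ · · ♟ · ♟
· · · ♟ ♟ · · ·
· · · · · · ♟ ·
♙ · · · · · · ·
· ♙ · ♙ · · · ·
· · ♙ · ♙ ♙ ♙ ♙
♖ ♘ ♗ ♕ ♔ ♗ ♘ ♖


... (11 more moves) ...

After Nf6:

· ♞ · ♛ ♚ ♝ · ♜
· ♝ · · · ♟ · ♟
♜ · ♟ ♟ ♟ ♞ · ·
♟ ♟ · · · · ♟ ·
♙ · ♙ ♙ · · · ♙
♖ ♙ · · · · · ·
· ♗ · · ♙ ♙ ♙ ♖
· ♘ · ♕ ♔ ♗ ♘ ·


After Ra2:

· ♞ · ♛ ♚ ♝ · ♜
· ♝ · · · ♟ · ♟
♜ · ♟ ♟ ♟ ♞ · ·
♟ ♟ · · · · ♟ ·
♙ · ♙ ♙ · · · ♙
· ♙ · · · · · ·
♖ ♗ · · ♙ ♙ ♙ ♖
· ♘ · ♕ ♔ ♗ ♘ ·



  a b c d e f g h
  ─────────────────
8│· ♞ · ♛ ♚ ♝ · ♜│8
7│· ♝ · · · ♟ · ♟│7
6│♜ · ♟ ♟ ♟ ♞ · ·│6
5│♟ ♟ · · · · ♟ ·│5
4│♙ · ♙ ♙ · · · ♙│4
3│· ♙ · · · · · ·│3
2│♖ ♗ · · ♙ ♙ ♙ ♖│2
1│· ♘ · ♕ ♔ ♗ ♘ ·│1
  ─────────────────
  a b c d e f g h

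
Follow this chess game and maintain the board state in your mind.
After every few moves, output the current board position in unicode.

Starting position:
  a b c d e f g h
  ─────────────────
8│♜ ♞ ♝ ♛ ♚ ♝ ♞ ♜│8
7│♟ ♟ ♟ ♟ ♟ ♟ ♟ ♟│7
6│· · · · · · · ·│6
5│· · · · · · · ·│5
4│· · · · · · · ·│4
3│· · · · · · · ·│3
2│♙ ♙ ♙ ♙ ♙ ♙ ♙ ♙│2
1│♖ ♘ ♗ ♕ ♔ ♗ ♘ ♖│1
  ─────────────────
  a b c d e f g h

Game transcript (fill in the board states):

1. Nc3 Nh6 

  a b c d e f g h
  ─────────────────
8│♜ ♞ ♝ ♛ ♚ ♝ · ♜│8
7│♟ ♟ ♟ ♟ ♟ ♟ ♟ ♟│7
6│· · · · · · · ♞│6
5│· · · · · · · ·│5
4│· · · · · · · ·│4
3│· · ♘ · · · · ·│3
2│♙ ♙ ♙ ♙ ♙ ♙ ♙ ♙│2
1│♖ · ♗ ♕ ♔ ♗ ♘ ♖│1
  ─────────────────
  a b c d e f g h

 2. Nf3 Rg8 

  a b c d e f g h
  ─────────────────
8│♜ ♞ ♝ ♛ ♚ ♝ ♜ ·│8
7│♟ ♟ ♟ ♟ ♟ ♟ ♟ ♟│7
6│· · · · · · · ♞│6
5│· · · · · · · ·│5
4│· · · · · · · ·│4
3│· · ♘ · · ♘ · ·│3
2│♙ ♙ ♙ ♙ ♙ ♙ ♙ ♙│2
1│♖ · ♗ ♕ ♔ ♗ · ♖│1
  ─────────────────
  a b c d e f g h

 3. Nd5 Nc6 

  a b c d e f g h
  ─────────────────
8│♜ · ♝ ♛ ♚ ♝ ♜ ·│8
7│♟ ♟ ♟ ♟ ♟ ♟ ♟ ♟│7
6│· · ♞ · · · · ♞│6
5│· · · ♘ · · · ·│5
4│· · · · · · · ·│4
3│· · · · · ♘ · ·│3
2│♙ ♙ ♙ ♙ ♙ ♙ ♙ ♙│2
1│♖ · ♗ ♕ ♔ ♗ · ♖│1
  ─────────────────
  a b c d e f g h

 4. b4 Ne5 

  a b c d e f g h
  ─────────────────
8│♜ · ♝ ♛ ♚ ♝ ♜ ·│8
7│♟ ♟ ♟ ♟ ♟ ♟ ♟ ♟│7
6│· · · · · · · ♞│6
5│· · · ♘ ♞ · · ·│5
4│· ♙ · · · · · ·│4
3│· · · · · ♘ · ·│3
2│♙ · ♙ ♙ ♙ ♙ ♙ ♙│2
1│♖ · ♗ ♕ ♔ ♗ · ♖│1
  ─────────────────
  a b c d e f g h

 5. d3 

  a b c d e f g h
  ─────────────────
8│♜ · ♝ ♛ ♚ ♝ ♜ ·│8
7│♟ ♟ ♟ ♟ ♟ ♟ ♟ ♟│7
6│· · · · · · · ♞│6
5│· · · ♘ ♞ · · ·│5
4│· ♙ · · · · · ·│4
3│· · · ♙ · ♘ · ·│3
2│♙ · ♙ · ♙ ♙ ♙ ♙│2
1│♖ · ♗ ♕ ♔ ♗ · ♖│1
  ─────────────────
  a b c d e f g h


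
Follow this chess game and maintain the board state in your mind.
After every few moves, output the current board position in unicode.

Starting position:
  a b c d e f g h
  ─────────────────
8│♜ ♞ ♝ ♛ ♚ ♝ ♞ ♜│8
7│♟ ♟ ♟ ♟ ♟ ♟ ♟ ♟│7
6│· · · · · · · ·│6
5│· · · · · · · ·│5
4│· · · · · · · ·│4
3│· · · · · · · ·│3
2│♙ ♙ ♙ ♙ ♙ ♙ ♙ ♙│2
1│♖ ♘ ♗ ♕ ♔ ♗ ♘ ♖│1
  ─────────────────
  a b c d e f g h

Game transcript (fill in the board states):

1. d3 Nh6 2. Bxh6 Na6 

  a b c d e f g h
  ─────────────────
8│♜ · ♝ ♛ ♚ ♝ · ♜│8
7│♟ ♟ ♟ ♟ ♟ ♟ ♟ ♟│7
6│♞ · · · · · · ♗│6
5│· · · · · · · ·│5
4│· · · · · · · ·│4
3│· · · ♙ · · · ·│3
2│♙ ♙ ♙ · ♙ ♙ ♙ ♙│2
1│♖ ♘ · ♕ ♔ ♗ ♘ ♖│1
  ─────────────────
  a b c d e f g h

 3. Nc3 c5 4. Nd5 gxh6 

  a b c d e f g h
  ─────────────────
8│♜ · ♝ ♛ ♚ ♝ · ♜│8
7│♟ ♟ · ♟ ♟ ♟ · ♟│7
6│♞ · · · · · · ♟│6
5│· · ♟ ♘ · · · ·│5
4│· · · · · · · ·│4
3│· · · ♙ · · · ·│3
2│♙ ♙ ♙ · ♙ ♙ ♙ ♙│2
1│♖ · · ♕ ♔ ♗ ♘ ♖│1
  ─────────────────
  a b c d e f g h

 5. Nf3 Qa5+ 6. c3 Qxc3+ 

  a b c d e f g h
  ─────────────────
8│♜ · ♝ · ♚ ♝ · ♜│8
7│♟ ♟ · ♟ ♟ ♟ · ♟│7
6│♞ · · · · · · ♟│6
5│· · ♟ ♘ · · · ·│5
4│· · · · · · · ·│4
3│· · ♛ ♙ · ♘ · ·│3
2│♙ ♙ · · ♙ ♙ ♙ ♙│2
1│♖ · · ♕ ♔ ♗ · ♖│1
  ─────────────────
  a b c d e f g h

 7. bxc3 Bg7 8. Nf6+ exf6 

  a b c d e f g h
  ─────────────────
8│♜ · ♝ · ♚ · · ♜│8
7│♟ ♟ · ♟ · ♟ ♝ ♟│7
6│♞ · · · · ♟ · ♟│6
5│· · ♟ · · · · ·│5
4│· · · · · · · ·│4
3│· · ♙ ♙ · ♘ · ·│3
2│♙ · · · ♙ ♙ ♙ ♙│2
1│♖ · · ♕ ♔ ♗ · ♖│1
  ─────────────────
  a b c d e f g h

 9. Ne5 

  a b c d e f g h
  ─────────────────
8│♜ · ♝ · ♚ · · ♜│8
7│♟ ♟ · ♟ · ♟ ♝ ♟│7
6│♞ · · · · ♟ · ♟│6
5│· · ♟ · ♘ · · ·│5
4│· · · · · · · ·│4
3│· · ♙ ♙ · · · ·│3
2│♙ · · · ♙ ♙ ♙ ♙│2
1│♖ · · ♕ ♔ ♗ · ♖│1
  ─────────────────
  a b c d e f g h


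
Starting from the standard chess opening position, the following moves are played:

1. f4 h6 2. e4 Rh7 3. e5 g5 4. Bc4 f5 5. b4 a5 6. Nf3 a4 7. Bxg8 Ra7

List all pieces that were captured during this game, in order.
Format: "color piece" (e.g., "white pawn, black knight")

Tracking captures:
  Bxg8: captured black knight

black knight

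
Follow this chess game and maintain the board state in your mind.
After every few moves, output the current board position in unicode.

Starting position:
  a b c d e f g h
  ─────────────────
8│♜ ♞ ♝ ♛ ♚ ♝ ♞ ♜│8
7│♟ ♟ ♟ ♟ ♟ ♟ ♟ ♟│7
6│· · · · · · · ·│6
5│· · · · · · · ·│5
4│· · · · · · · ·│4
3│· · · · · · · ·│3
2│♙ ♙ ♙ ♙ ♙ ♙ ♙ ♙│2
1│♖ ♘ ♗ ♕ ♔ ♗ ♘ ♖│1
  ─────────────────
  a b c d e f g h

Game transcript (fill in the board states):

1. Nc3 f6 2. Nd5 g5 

  a b c d e f g h
  ─────────────────
8│♜ ♞ ♝ ♛ ♚ ♝ ♞ ♜│8
7│♟ ♟ ♟ ♟ ♟ · · ♟│7
6│· · · · · ♟ · ·│6
5│· · · ♘ · · ♟ ·│5
4│· · · · · · · ·│4
3│· · · · · · · ·│3
2│♙ ♙ ♙ ♙ ♙ ♙ ♙ ♙│2
1│♖ · ♗ ♕ ♔ ♗ ♘ ♖│1
  ─────────────────
  a b c d e f g h

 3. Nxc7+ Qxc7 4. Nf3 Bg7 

  a b c d e f g h
  ─────────────────
8│♜ ♞ ♝ · ♚ · ♞ ♜│8
7│♟ ♟ ♛ ♟ ♟ · ♝ ♟│7
6│· · · · · ♟ · ·│6
5│· · · · · · ♟ ·│5
4│· · · · · · · ·│4
3│· · · · · ♘ · ·│3
2│♙ ♙ ♙ ♙ ♙ ♙ ♙ ♙│2
1│♖ · ♗ ♕ ♔ ♗ · ♖│1
  ─────────────────
  a b c d e f g h

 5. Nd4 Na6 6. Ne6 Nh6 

  a b c d e f g h
  ─────────────────
8│♜ · ♝ · ♚ · · ♜│8
7│♟ ♟ ♛ ♟ ♟ · ♝ ♟│7
6│♞ · · · ♘ ♟ · ♞│6
5│· · · · · · ♟ ·│5
4│· · · · · · · ·│4
3│· · · · · · · ·│3
2│♙ ♙ ♙ ♙ ♙ ♙ ♙ ♙│2
1│♖ · ♗ ♕ ♔ ♗ · ♖│1
  ─────────────────
  a b c d e f g h

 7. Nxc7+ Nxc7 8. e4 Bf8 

  a b c d e f g h
  ─────────────────
8│♜ · ♝ · ♚ ♝ · ♜│8
7│♟ ♟ ♞ ♟ ♟ · · ♟│7
6│· · · · · ♟ · ♞│6
5│· · · · · · ♟ ·│5
4│· · · · ♙ · · ·│4
3│· · · · · · · ·│3
2│♙ ♙ ♙ ♙ · ♙ ♙ ♙│2
1│♖ · ♗ ♕ ♔ ♗ · ♖│1
  ─────────────────
  a b c d e f g h

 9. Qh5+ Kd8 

  a b c d e f g h
  ─────────────────
8│♜ · ♝ ♚ · ♝ · ♜│8
7│♟ ♟ ♞ ♟ ♟ · · ♟│7
6│· · · · · ♟ · ♞│6
5│· · · · · · ♟ ♕│5
4│· · · · ♙ · · ·│4
3│· · · · · · · ·│3
2│♙ ♙ ♙ ♙ · ♙ ♙ ♙│2
1│♖ · ♗ · ♔ ♗ · ♖│1
  ─────────────────
  a b c d e f g h


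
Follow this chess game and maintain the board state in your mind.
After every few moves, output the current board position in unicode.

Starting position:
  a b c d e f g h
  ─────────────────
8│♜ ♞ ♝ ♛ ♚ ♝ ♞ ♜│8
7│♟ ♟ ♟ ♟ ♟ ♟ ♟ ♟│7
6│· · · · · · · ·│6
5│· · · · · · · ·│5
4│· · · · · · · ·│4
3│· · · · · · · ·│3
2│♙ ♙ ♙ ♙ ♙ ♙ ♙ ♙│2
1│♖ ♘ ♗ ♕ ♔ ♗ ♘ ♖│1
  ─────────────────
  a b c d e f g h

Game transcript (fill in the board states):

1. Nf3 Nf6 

  a b c d e f g h
  ─────────────────
8│♜ ♞ ♝ ♛ ♚ ♝ · ♜│8
7│♟ ♟ ♟ ♟ ♟ ♟ ♟ ♟│7
6│· · · · · ♞ · ·│6
5│· · · · · · · ·│5
4│· · · · · · · ·│4
3│· · · · · ♘ · ·│3
2│♙ ♙ ♙ ♙ ♙ ♙ ♙ ♙│2
1│♖ ♘ ♗ ♕ ♔ ♗ · ♖│1
  ─────────────────
  a b c d e f g h

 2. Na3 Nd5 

  a b c d e f g h
  ─────────────────
8│♜ ♞ ♝ ♛ ♚ ♝ · ♜│8
7│♟ ♟ ♟ ♟ ♟ ♟ ♟ ♟│7
6│· · · · · · · ·│6
5│· · · ♞ · · · ·│5
4│· · · · · · · ·│4
3│♘ · · · · ♘ · ·│3
2│♙ ♙ ♙ ♙ ♙ ♙ ♙ ♙│2
1│♖ · ♗ ♕ ♔ ♗ · ♖│1
  ─────────────────
  a b c d e f g h

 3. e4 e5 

  a b c d e f g h
  ─────────────────
8│♜ ♞ ♝ ♛ ♚ ♝ · ♜│8
7│♟ ♟ ♟ ♟ · ♟ ♟ ♟│7
6│· · · · · · · ·│6
5│· · · ♞ ♟ · · ·│5
4│· · · · ♙ · · ·│4
3│♘ · · · · ♘ · ·│3
2│♙ ♙ ♙ ♙ · ♙ ♙ ♙│2
1│♖ · ♗ ♕ ♔ ♗ · ♖│1
  ─────────────────
  a b c d e f g h

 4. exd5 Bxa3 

  a b c d e f g h
  ─────────────────
8│♜ ♞ ♝ ♛ ♚ · · ♜│8
7│♟ ♟ ♟ ♟ · ♟ ♟ ♟│7
6│· · · · · · · ·│6
5│· · · ♙ ♟ · · ·│5
4│· · · · · · · ·│4
3│♝ · · · · ♘ · ·│3
2│♙ ♙ ♙ ♙ · ♙ ♙ ♙│2
1│♖ · ♗ ♕ ♔ ♗ · ♖│1
  ─────────────────
  a b c d e f g h

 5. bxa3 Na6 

  a b c d e f g h
  ─────────────────
8│♜ · ♝ ♛ ♚ · · ♜│8
7│♟ ♟ ♟ ♟ · ♟ ♟ ♟│7
6│♞ · · · · · · ·│6
5│· · · ♙ ♟ · · ·│5
4│· · · · · · · ·│4
3│♙ · · · · ♘ · ·│3
2│♙ · ♙ ♙ · ♙ ♙ ♙│2
1│♖ · ♗ ♕ ♔ ♗ · ♖│1
  ─────────────────
  a b c d e f g h

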